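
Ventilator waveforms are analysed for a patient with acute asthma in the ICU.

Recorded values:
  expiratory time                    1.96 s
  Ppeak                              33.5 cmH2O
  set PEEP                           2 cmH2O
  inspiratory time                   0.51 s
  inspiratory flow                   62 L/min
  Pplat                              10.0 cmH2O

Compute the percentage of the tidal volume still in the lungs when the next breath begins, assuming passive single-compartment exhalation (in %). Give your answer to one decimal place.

Flow: 62 L/min ÷ 60 = 1.0333 L/s.
Vt = flow × Ti = 1.0333 L/s × 0.51 s × 1000 mL/L = 526.98 mL.
R = (PIP − Pplat)/V̇ = (33.5 − 10.0) / 1.0333 = 23.5/1.0333 = 22.743 cmH2O·s/L.
C = Vt/(Pplat − PEEP) = 526.98 / (10.0 − 2) = 526.98/8.0 = 65.873 mL/cmH2O.
τ = R × C = 22.743 × 0.06587 L/cmH2O = 1.498 s.
Fraction remaining at end-expiration = e^(−Te/τ) = e^(−1.96/1.498) = 0.2702 → 27.02%.

27.0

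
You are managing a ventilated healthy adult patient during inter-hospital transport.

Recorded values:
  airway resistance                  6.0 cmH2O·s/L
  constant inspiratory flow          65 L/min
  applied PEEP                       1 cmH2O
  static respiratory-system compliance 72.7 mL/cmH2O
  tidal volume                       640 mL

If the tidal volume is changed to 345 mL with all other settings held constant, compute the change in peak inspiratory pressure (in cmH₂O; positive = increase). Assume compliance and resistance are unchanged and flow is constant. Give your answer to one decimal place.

-4.1

PIP = Vt/C + R·V̇ + PEEP (constant-flow equation of motion).
Only the elastic term changes: ΔPIP = ΔVt / C = (345 − 640) / 72.7 = -4.058 cmH2O.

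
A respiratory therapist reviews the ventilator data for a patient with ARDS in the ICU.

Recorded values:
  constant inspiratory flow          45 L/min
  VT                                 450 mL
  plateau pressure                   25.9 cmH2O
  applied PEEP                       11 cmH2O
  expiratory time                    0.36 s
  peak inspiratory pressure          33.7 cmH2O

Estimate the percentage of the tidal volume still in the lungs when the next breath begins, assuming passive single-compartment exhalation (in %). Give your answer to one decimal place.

Flow: 45 L/min ÷ 60 = 0.75 L/s.
R = (PIP − Pplat)/V̇ = (33.7 − 25.9) / 0.75 = 7.8/0.75 = 10.4 cmH2O·s/L.
C = Vt/(Pplat − PEEP) = 450.0 / (25.9 − 11) = 450.0/14.9 = 30.201 mL/cmH2O.
τ = R × C = 10.4 × 0.0302 L/cmH2O = 0.3141 s.
Fraction remaining at end-expiration = e^(−Te/τ) = e^(−0.36/0.3141) = 0.3179 → 31.79%.

31.8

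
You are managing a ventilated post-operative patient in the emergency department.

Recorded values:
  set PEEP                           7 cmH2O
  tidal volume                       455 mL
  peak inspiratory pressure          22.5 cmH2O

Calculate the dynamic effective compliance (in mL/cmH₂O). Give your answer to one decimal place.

Dynamic compliance = Vt / (PIP − PEEP) = 455 / (22.5 − 7) = 455 / 15.5 = 29.355 mL/cmH2O.

29.4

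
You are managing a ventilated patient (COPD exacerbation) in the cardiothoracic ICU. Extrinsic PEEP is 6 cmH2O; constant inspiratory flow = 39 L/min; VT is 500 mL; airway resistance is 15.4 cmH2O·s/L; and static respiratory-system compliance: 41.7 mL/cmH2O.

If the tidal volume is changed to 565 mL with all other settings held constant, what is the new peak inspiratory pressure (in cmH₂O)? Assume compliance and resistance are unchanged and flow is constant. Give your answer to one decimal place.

29.6

Flow: 39 L/min ÷ 60 = 0.65 L/s.
PIP = Vt/C + R·V̇ + PEEP (constant-flow equation of motion).
Only the elastic term changes: ΔPIP = ΔVt / C = (565 − 500) / 41.7 = 1.559 cmH2O.
Original PIP = 500/41.7 + 15.4×0.65 + 6 = 28.0 cmH2O; new PIP = 28.0 + (1.559) = 29.559 cmH2O.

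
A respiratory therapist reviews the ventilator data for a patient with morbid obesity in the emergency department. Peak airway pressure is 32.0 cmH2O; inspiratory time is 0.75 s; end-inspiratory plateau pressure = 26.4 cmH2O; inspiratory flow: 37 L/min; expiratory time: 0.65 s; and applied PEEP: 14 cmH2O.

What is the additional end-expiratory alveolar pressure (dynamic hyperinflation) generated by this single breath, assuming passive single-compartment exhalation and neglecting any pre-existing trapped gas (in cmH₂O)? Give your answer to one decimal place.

1.8

Flow: 37 L/min ÷ 60 = 0.6167 L/s.
Vt = flow × Ti = 0.6167 L/s × 0.75 s × 1000 mL/L = 462.53 mL.
R = (PIP − Pplat)/V̇ = (32.0 − 26.4) / 0.6167 = 5.6/0.6167 = 9.081 cmH2O·s/L.
C = Vt/(Pplat − PEEP) = 462.53 / (26.4 − 14) = 462.53/12.4 = 37.301 mL/cmH2O.
τ = R × C = 9.081 × 0.0373 L/cmH2O = 0.3387 s.
Fraction remaining = e^(−Te/τ) = e^(−0.65/0.3387) = 0.1467; trapped volume = 462.53 × 0.1467 = 67.853 mL.
Additional alveolar pressure from trapping ≈ V_trapped / C = 67.853 / 37.301 = 1.819 cmH2O.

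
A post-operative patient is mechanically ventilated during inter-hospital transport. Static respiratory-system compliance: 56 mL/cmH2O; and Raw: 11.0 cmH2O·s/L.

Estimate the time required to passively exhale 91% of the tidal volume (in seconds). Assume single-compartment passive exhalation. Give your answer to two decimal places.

τ = R × C = 11.0 × 56 mL/cmH2O = 11.0 × 0.056 L/cmH2O = 0.616 s.
Exhaled fraction f = 1 − e^(−t/τ) → t = −τ·ln(1 − f) = −0.616·ln(0.09) = 1.483 s.

1.48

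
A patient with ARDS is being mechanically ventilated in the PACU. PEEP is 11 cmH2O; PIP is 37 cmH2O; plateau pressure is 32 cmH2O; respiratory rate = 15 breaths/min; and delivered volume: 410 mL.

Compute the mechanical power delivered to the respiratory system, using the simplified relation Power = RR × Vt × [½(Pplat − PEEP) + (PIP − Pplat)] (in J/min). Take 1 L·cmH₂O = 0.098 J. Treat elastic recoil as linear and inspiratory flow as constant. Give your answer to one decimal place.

Per-breath work = Vt × [½(Pplat−PEEP) + (PIP−Pplat)] = 0.410 × [0.5×21.0 + 5.0] = 0.410 × 15.5 = 6.355 L·cmH2O.
Power = 15 × 6.355 = 95.325 L·cmH2O/min.
× 0.098 J/(L·cmH2O) → 9.342 J/min.

9.3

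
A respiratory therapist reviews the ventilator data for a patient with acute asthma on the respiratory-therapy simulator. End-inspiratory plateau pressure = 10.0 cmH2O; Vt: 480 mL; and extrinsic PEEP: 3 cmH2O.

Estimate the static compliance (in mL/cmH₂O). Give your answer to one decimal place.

68.6

Cstat = Vt / (Pplat − PEEP) = 480 / (10.0 − 3) = 480 / 7.0 = 68.571 mL/cmH2O.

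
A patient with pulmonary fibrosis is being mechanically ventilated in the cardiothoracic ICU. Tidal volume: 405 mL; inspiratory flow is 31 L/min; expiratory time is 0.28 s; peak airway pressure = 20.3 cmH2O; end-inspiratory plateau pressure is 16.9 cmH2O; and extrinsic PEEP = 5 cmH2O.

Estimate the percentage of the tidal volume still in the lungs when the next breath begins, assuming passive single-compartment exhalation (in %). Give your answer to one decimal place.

28.6

Flow: 31 L/min ÷ 60 = 0.5167 L/s.
R = (PIP − Pplat)/V̇ = (20.3 − 16.9) / 0.5167 = 3.4/0.5167 = 6.58 cmH2O·s/L.
C = Vt/(Pplat − PEEP) = 405.0 / (16.9 − 5) = 405.0/11.9 = 34.034 mL/cmH2O.
τ = R × C = 6.58 × 0.03403 L/cmH2O = 0.2239 s.
Fraction remaining at end-expiration = e^(−Te/τ) = e^(−0.28/0.2239) = 0.2863 → 28.63%.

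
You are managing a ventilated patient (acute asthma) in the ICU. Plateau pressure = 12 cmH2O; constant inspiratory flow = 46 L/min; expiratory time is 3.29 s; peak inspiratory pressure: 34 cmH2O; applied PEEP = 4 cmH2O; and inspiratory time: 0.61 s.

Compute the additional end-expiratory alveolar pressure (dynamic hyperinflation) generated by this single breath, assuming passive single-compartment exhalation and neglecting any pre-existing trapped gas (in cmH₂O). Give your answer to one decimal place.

1.1

Flow: 46 L/min ÷ 60 = 0.7667 L/s.
Vt = flow × Ti = 0.7667 L/s × 0.61 s × 1000 mL/L = 467.69 mL.
R = (PIP − Pplat)/V̇ = (34 − 12) / 0.7667 = 22.0/0.7667 = 28.694 cmH2O·s/L.
C = Vt/(Pplat − PEEP) = 467.69 / (12 − 4) = 467.69/8.0 = 58.461 mL/cmH2O.
τ = R × C = 28.694 × 0.05846 L/cmH2O = 1.677 s.
Fraction remaining = e^(−Te/τ) = e^(−3.29/1.677) = 0.1406; trapped volume = 467.69 × 0.1406 = 65.757 mL.
Additional alveolar pressure from trapping ≈ V_trapped / C = 65.757 / 58.461 = 1.125 cmH2O.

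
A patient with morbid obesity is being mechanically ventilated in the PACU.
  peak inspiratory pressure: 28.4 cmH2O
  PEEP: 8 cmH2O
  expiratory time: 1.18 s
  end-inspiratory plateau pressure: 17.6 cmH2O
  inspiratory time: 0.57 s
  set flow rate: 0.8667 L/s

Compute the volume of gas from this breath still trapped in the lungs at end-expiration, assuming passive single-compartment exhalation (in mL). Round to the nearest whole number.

78

Vt = flow × Ti = 0.8667 L/s × 0.57 s × 1000 mL/L = 494.02 mL.
R = (PIP − Pplat)/V̇ = (28.4 − 17.6) / 0.8667 = 10.8/0.8667 = 12.461 cmH2O·s/L.
C = Vt/(Pplat − PEEP) = 494.02 / (17.6 − 8) = 494.02/9.6 = 51.46 mL/cmH2O.
τ = R × C = 12.461 × 0.05146 L/cmH2O = 0.6412 s.
Fraction remaining = e^(−Te/τ) = e^(−1.18/0.6412) = 0.1588.
Trapped volume = 494.02 × 0.1588 = 78.45 mL.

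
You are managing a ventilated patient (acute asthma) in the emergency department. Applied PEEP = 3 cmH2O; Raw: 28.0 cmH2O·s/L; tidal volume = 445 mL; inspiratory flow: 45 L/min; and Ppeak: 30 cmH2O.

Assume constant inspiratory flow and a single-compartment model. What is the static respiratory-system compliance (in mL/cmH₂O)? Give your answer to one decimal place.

74.2

Flow: 45 L/min ÷ 60 = 0.75 L/s.
Equation of motion (constant flow): PIP = Vt/C + R·V̇ + PEEP.
Vt/C = PIP − R·V̇ − PEEP = 30 − 28.0×0.75 − 3 = 30 − 21.0 − 3 = 6.0 cmH2O.
C = Vt / 6.0 = 445 / 6.0 = 74.167 mL/cmH2O.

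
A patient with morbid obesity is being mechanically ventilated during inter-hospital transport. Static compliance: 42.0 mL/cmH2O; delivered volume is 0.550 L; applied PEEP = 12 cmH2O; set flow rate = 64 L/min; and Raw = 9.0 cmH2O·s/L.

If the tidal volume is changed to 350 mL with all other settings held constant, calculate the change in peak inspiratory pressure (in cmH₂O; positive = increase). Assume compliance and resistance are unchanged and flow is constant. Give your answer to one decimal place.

-4.8

PIP = Vt/C + R·V̇ + PEEP (constant-flow equation of motion).
Only the elastic term changes: ΔPIP = ΔVt / C = (350 − 550) / 42.0 = -4.762 cmH2O.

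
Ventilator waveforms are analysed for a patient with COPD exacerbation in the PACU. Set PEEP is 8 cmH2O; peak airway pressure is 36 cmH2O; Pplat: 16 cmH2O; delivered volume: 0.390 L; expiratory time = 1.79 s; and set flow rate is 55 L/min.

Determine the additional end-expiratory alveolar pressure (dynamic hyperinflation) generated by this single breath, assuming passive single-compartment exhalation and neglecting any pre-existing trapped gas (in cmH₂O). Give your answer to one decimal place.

1.5

Flow: 55 L/min ÷ 60 = 0.9167 L/s.
R = (PIP − Pplat)/V̇ = (36 − 16) / 0.9167 = 20.0/0.9167 = 21.817 cmH2O·s/L.
C = Vt/(Pplat − PEEP) = 390.0 / (16 − 8) = 390.0/8.0 = 48.75 mL/cmH2O.
τ = R × C = 21.817 × 0.04875 L/cmH2O = 1.064 s.
Fraction remaining = e^(−Te/τ) = e^(−1.79/1.064) = 0.1859; trapped volume = 390.0 × 0.1859 = 72.501 mL.
Additional alveolar pressure from trapping ≈ V_trapped / C = 72.501 / 48.75 = 1.487 cmH2O.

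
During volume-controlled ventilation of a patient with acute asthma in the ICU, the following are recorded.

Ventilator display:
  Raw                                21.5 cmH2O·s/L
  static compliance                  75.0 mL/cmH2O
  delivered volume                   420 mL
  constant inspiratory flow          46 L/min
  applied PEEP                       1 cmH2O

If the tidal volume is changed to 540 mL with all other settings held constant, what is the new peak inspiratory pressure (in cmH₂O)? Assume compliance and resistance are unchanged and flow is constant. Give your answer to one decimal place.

Flow: 46 L/min ÷ 60 = 0.7667 L/s.
PIP = Vt/C + R·V̇ + PEEP (constant-flow equation of motion).
Only the elastic term changes: ΔPIP = ΔVt / C = (540 − 420) / 75.0 = 1.6 cmH2O.
Original PIP = 420/75.0 + 21.5×0.7667 + 1 = 23.084 cmH2O; new PIP = 23.084 + (1.6) = 24.684 cmH2O.

24.7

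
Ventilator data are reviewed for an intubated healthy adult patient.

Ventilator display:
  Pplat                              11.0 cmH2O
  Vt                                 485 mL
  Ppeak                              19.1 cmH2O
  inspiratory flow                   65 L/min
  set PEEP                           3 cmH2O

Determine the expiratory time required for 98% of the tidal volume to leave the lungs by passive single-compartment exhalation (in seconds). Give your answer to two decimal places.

1.77

Flow: 65 L/min ÷ 60 = 1.0833 L/s.
R = (PIP − Pplat)/V̇ = (19.1 − 11.0) / 1.0833 = 8.1/1.0833 = 7.477 cmH2O·s/L.
C = Vt/(Pplat − PEEP) = 485.0 / (11.0 − 3) = 485.0/8.0 = 60.625 mL/cmH2O.
τ = R × C = 7.477 × 0.06063 L/cmH2O = 0.4533 s.
t = −τ·ln(1 − 0.98) = −0.4533·ln(0.02) = 1.773 s.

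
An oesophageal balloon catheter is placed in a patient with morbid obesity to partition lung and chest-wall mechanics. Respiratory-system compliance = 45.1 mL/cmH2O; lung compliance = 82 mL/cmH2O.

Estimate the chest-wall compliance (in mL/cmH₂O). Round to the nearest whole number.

1/Ccw = 1/Crs − 1/CL.
1/Ccw = 1/45.1 − 1/82 = 0.009978.
Ccw = 100.22 mL/cmH2O.

100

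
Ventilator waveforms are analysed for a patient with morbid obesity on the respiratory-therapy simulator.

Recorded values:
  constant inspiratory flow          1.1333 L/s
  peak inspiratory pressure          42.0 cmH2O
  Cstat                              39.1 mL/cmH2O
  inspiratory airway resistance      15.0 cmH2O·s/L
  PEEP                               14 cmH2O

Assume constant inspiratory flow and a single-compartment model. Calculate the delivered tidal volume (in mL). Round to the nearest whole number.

Equation of motion (constant flow): PIP = Vt/C + R·V̇ + PEEP.
Vt/C = PIP − R·V̇ − PEEP = 42.0 − 17.0 − 14 = 11.0 cmH2O.
Vt = C × 11.0 = 39.1 × 11.0 = 430.1 mL.

430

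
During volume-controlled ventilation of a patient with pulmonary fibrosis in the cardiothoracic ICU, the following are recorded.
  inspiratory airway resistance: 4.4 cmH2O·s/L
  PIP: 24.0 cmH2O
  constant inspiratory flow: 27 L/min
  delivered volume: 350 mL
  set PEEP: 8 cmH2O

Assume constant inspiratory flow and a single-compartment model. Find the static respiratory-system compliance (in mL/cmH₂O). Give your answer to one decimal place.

Flow: 27 L/min ÷ 60 = 0.45 L/s.
Equation of motion (constant flow): PIP = Vt/C + R·V̇ + PEEP.
Vt/C = PIP − R·V̇ − PEEP = 24.0 − 4.4×0.45 − 8 = 24.0 − 1.98 − 8 = 14.02 cmH2O.
C = Vt / 14.02 = 350 / 14.02 = 24.964 mL/cmH2O.

25.0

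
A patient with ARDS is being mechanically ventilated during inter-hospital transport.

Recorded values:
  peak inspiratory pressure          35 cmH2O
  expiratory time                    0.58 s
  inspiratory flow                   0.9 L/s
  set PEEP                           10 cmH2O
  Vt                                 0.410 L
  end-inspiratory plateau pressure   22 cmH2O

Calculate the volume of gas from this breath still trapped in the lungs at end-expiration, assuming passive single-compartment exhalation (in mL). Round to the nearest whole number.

R = (PIP − Pplat)/V̇ = (35 − 22) / 0.9 = 13.0/0.9 = 14.444 cmH2O·s/L.
C = Vt/(Pplat − PEEP) = 410.0 / (22 − 10) = 410.0/12.0 = 34.167 mL/cmH2O.
τ = R × C = 14.444 × 0.03417 L/cmH2O = 0.4936 s.
Fraction remaining = e^(−Te/τ) = e^(−0.58/0.4936) = 0.3088.
Trapped volume = 410.0 × 0.3088 = 126.61 mL.

127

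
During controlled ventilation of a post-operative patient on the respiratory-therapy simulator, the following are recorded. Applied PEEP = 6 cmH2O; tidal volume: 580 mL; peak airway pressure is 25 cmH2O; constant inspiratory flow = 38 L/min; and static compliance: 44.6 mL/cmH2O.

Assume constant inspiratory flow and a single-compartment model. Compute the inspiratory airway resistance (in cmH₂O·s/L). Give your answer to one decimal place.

Flow: 38 L/min ÷ 60 = 0.6333 L/s.
Equation of motion (constant flow): PIP = Vt/C + R·V̇ + PEEP.
R·V̇ = PIP − Vt/C − PEEP = 25 − 580/44.6 − 6 = 25 − 13.004 − 6 = 5.996 cmH2O.
R = 5.996 / 0.6333 = 9.468 cmH2O·s/L.

9.5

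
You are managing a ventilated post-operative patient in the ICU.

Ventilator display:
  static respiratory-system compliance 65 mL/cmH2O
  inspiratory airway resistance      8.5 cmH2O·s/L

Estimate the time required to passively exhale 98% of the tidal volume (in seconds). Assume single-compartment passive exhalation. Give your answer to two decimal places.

2.16

τ = R × C = 8.5 × 65 mL/cmH2O = 8.5 × 0.065 L/cmH2O = 0.5525 s.
Exhaled fraction f = 1 − e^(−t/τ) → t = −τ·ln(1 − f) = −0.5525·ln(0.02) = 2.161 s.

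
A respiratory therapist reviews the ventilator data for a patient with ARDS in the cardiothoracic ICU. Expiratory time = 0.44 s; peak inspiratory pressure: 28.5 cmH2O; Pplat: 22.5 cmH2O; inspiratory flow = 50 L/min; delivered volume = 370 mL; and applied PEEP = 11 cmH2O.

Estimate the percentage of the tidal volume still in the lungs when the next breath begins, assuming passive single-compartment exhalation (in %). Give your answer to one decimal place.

15.0

Flow: 50 L/min ÷ 60 = 0.8333 L/s.
R = (PIP − Pplat)/V̇ = (28.5 − 22.5) / 0.8333 = 6.0/0.8333 = 7.2 cmH2O·s/L.
C = Vt/(Pplat − PEEP) = 370.0 / (22.5 − 11) = 370.0/11.5 = 32.174 mL/cmH2O.
τ = R × C = 7.2 × 0.03217 L/cmH2O = 0.2316 s.
Fraction remaining at end-expiration = e^(−Te/τ) = e^(−0.44/0.2316) = 0.1496 → 14.96%.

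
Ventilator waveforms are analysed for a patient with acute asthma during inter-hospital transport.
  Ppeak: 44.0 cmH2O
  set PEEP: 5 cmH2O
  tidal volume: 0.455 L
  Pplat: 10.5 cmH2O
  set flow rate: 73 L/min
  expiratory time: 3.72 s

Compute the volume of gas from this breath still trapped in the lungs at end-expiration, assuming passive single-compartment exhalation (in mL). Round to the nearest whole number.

Flow: 73 L/min ÷ 60 = 1.2167 L/s.
R = (PIP − Pplat)/V̇ = (44.0 − 10.5) / 1.2167 = 33.5/1.2167 = 27.533 cmH2O·s/L.
C = Vt/(Pplat − PEEP) = 455.0 / (10.5 − 5) = 455.0/5.5 = 82.727 mL/cmH2O.
τ = R × C = 27.533 × 0.08273 L/cmH2O = 2.278 s.
Fraction remaining = e^(−Te/τ) = e^(−3.72/2.278) = 0.1953.
Trapped volume = 455.0 × 0.1953 = 88.862 mL.

89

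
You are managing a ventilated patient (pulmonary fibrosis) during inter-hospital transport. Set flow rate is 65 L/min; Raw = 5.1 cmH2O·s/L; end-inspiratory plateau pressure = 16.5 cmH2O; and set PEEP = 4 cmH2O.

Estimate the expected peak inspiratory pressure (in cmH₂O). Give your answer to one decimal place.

Flow: 65 L/min ÷ 60 = 1.0833 L/s.
PIP = Pplat + Raw × flow = 16.5 + 5.1 × 1.0833 = 16.5 + 5.525 = 22.025 cmH2O.

22.0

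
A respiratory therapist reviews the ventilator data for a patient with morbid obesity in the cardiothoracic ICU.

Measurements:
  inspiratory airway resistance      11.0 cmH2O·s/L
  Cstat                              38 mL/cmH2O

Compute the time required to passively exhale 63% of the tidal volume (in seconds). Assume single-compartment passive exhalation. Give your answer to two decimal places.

τ = R × C = 11.0 × 38 mL/cmH2O = 11.0 × 0.038 L/cmH2O = 0.418 s.
Exhaled fraction f = 1 − e^(−t/τ) → t = −τ·ln(1 − f) = −0.418·ln(0.37) = 0.4156 s.

0.42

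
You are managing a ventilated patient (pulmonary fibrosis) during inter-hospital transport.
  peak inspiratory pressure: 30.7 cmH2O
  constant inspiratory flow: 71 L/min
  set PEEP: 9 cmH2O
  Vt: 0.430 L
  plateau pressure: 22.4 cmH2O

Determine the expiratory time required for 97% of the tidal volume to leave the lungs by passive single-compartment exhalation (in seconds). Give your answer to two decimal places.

0.79

Flow: 71 L/min ÷ 60 = 1.1833 L/s.
R = (PIP − Pplat)/V̇ = (30.7 − 22.4) / 1.1833 = 8.3/1.1833 = 7.014 cmH2O·s/L.
C = Vt/(Pplat − PEEP) = 430.0 / (22.4 − 9) = 430.0/13.4 = 32.09 mL/cmH2O.
τ = R × C = 7.014 × 0.03209 L/cmH2O = 0.2251 s.
t = −τ·ln(1 − 0.97) = −0.2251·ln(0.03) = 0.7893 s.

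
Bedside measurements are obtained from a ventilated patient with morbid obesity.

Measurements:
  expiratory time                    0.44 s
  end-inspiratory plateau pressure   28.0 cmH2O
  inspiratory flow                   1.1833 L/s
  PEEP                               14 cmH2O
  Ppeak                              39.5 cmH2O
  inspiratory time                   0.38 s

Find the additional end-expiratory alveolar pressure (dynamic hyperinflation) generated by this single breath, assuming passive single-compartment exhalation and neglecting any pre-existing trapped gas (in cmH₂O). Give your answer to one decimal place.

Vt = flow × Ti = 1.1833 L/s × 0.38 s × 1000 mL/L = 449.65 mL.
R = (PIP − Pplat)/V̇ = (39.5 − 28.0) / 1.1833 = 11.5/1.1833 = 9.719 cmH2O·s/L.
C = Vt/(Pplat − PEEP) = 449.65 / (28.0 − 14) = 449.65/14.0 = 32.118 mL/cmH2O.
τ = R × C = 9.719 × 0.03212 L/cmH2O = 0.3122 s.
Fraction remaining = e^(−Te/τ) = e^(−0.44/0.3122) = 0.2443; trapped volume = 449.65 × 0.2443 = 109.85 mL.
Additional alveolar pressure from trapping ≈ V_trapped / C = 109.85 / 32.118 = 3.42 cmH2O.

3.4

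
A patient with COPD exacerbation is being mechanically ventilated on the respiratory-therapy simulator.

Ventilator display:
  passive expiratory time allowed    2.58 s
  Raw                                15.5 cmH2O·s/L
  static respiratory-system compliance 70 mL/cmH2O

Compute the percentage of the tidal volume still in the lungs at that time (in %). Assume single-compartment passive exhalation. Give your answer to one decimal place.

9.3

τ = R × C = 15.5 × 70 mL/cmH2O = 15.5 × 0.070 L/cmH2O = 1.085 s.
Passive exhalation: V(t)/V₀ = e^(−t/τ) = e^(−2.58/1.085) = 0.09275.
Fraction remaining = 0.09275 → 9.275%.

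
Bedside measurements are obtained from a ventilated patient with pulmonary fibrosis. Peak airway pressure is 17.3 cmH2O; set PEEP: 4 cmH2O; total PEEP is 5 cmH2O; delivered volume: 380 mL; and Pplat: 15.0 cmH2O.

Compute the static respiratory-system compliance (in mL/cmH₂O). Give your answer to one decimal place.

End-expiratory occlusion gives total PEEP = 5 cmH2O (intrinsic PEEP = 5 − 4 = 1). Use total PEEP for the elastic gradient.
Cstat = Vt / (Pplat − PEEPtotal) = 380 / (15.0 − 5) = 380 / 10.0 = 38.0 mL/cmH2O.

38.0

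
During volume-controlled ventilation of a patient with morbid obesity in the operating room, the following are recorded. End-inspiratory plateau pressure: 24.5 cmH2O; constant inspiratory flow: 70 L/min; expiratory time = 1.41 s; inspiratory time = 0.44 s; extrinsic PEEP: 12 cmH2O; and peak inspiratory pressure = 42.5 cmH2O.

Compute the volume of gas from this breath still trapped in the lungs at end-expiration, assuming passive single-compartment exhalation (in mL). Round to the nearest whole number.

Flow: 70 L/min ÷ 60 = 1.1667 L/s.
Vt = flow × Ti = 1.1667 L/s × 0.44 s × 1000 mL/L = 513.35 mL.
R = (PIP − Pplat)/V̇ = (42.5 − 24.5) / 1.1667 = 18.0/1.1667 = 15.428 cmH2O·s/L.
C = Vt/(Pplat − PEEP) = 513.35 / (24.5 − 12) = 513.35/12.5 = 41.068 mL/cmH2O.
τ = R × C = 15.428 × 0.04107 L/cmH2O = 0.6336 s.
Fraction remaining = e^(−Te/τ) = e^(−1.41/0.6336) = 0.108.
Trapped volume = 513.35 × 0.108 = 55.442 mL.

55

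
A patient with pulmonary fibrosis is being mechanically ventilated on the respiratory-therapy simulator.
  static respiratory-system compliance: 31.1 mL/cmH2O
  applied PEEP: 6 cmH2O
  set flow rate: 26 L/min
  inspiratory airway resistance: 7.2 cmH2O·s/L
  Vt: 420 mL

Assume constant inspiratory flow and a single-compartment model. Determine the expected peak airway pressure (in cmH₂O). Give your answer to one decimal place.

22.6

Flow: 26 L/min ÷ 60 = 0.4333 L/s.
Equation of motion (constant flow): PIP = Vt/C + R·V̇ + PEEP.
PIP = 420/31.1 + 7.2×0.4333 + 6 = 13.505 + 3.12 + 6 = 22.625 cmH2O.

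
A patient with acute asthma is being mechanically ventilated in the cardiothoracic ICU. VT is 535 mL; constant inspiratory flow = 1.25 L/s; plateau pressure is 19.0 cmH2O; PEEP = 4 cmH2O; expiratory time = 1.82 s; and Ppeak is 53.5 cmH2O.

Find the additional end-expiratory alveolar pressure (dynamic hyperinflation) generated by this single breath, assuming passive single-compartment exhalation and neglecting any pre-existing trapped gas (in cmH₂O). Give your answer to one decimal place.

R = (PIP − Pplat)/V̇ = (53.5 − 19.0) / 1.25 = 34.5/1.25 = 27.6 cmH2O·s/L.
C = Vt/(Pplat − PEEP) = 535.0 / (19.0 − 4) = 535.0/15.0 = 35.667 mL/cmH2O.
τ = R × C = 27.6 × 0.03567 L/cmH2O = 0.9845 s.
Fraction remaining = e^(−Te/τ) = e^(−1.82/0.9845) = 0.1574; trapped volume = 535.0 × 0.1574 = 84.209 mL.
Additional alveolar pressure from trapping ≈ V_trapped / C = 84.209 / 35.667 = 2.361 cmH2O.

2.4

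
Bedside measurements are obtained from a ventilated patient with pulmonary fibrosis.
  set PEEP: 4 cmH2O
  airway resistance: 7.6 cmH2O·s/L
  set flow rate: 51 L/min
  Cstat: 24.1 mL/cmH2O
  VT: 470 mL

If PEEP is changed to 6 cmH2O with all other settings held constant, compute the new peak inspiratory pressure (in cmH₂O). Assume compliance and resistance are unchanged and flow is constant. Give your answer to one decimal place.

32.0

Flow: 51 L/min ÷ 60 = 0.85 L/s.
PIP = Vt/C + R·V̇ + PEEP (constant-flow equation of motion).
Only the baseline term changes: ΔPIP = ΔPEEP = 6 − 4 = 2.0 cmH2O.
Original PIP = 470/24.1 + 7.6×0.85 + 4 = 29.962 cmH2O; new PIP = 29.962 + (2.0) = 31.962 cmH2O.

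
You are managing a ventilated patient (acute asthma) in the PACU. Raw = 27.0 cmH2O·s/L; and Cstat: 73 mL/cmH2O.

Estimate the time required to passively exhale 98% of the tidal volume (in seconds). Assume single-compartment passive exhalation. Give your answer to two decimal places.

τ = R × C = 27.0 × 73 mL/cmH2O = 27.0 × 0.073 L/cmH2O = 1.971 s.
Exhaled fraction f = 1 − e^(−t/τ) → t = −τ·ln(1 − f) = −1.971·ln(0.02) = 7.711 s.

7.71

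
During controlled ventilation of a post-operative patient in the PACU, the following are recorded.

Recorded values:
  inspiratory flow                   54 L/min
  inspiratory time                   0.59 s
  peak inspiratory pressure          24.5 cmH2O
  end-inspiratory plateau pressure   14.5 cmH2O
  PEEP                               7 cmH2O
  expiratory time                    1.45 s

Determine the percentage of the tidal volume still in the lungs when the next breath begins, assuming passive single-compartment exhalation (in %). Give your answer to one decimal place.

Flow: 54 L/min ÷ 60 = 0.9 L/s.
Vt = flow × Ti = 0.9 L/s × 0.59 s × 1000 mL/L = 531.0 mL.
R = (PIP − Pplat)/V̇ = (24.5 − 14.5) / 0.9 = 10.0/0.9 = 11.111 cmH2O·s/L.
C = Vt/(Pplat − PEEP) = 531.0 / (14.5 − 7) = 531.0/7.5 = 70.8 mL/cmH2O.
τ = R × C = 11.111 × 0.0708 L/cmH2O = 0.7867 s.
Fraction remaining at end-expiration = e^(−Te/τ) = e^(−1.45/0.7867) = 0.1583 → 15.83%.

15.8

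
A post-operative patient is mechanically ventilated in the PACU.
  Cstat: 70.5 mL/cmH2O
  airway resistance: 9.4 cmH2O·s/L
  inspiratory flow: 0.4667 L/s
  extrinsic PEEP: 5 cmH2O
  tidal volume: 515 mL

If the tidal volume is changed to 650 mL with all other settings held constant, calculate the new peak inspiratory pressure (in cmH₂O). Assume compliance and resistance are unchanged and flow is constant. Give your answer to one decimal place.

18.6

PIP = Vt/C + R·V̇ + PEEP (constant-flow equation of motion).
Only the elastic term changes: ΔPIP = ΔVt / C = (650 − 515) / 70.5 = 1.915 cmH2O.
Original PIP = 515/70.5 + 9.4×0.4667 + 5 = 16.692 cmH2O; new PIP = 16.692 + (1.915) = 18.607 cmH2O.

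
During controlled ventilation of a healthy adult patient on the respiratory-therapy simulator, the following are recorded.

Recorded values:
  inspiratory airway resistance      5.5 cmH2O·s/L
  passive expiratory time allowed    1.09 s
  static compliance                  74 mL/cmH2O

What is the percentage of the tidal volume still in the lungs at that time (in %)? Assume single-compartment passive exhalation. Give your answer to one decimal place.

6.9

τ = R × C = 5.5 × 74 mL/cmH2O = 5.5 × 0.074 L/cmH2O = 0.407 s.
Passive exhalation: V(t)/V₀ = e^(−t/τ) = e^(−1.09/0.407) = 0.06869.
Fraction remaining = 0.06869 → 6.869%.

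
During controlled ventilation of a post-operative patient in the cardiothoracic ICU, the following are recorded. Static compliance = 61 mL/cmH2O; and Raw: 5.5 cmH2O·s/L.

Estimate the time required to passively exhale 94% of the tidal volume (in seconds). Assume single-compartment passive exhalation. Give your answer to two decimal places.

0.94

τ = R × C = 5.5 × 61 mL/cmH2O = 5.5 × 0.061 L/cmH2O = 0.3355 s.
Exhaled fraction f = 1 − e^(−t/τ) → t = −τ·ln(1 − f) = −0.3355·ln(0.06) = 0.9439 s.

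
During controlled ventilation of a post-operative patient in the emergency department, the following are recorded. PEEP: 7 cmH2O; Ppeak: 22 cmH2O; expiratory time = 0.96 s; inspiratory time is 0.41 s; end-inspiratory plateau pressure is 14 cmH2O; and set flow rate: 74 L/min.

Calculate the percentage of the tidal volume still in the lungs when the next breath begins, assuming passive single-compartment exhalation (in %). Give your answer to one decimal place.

12.9

Flow: 74 L/min ÷ 60 = 1.2333 L/s.
Vt = flow × Ti = 1.2333 L/s × 0.41 s × 1000 mL/L = 505.65 mL.
R = (PIP − Pplat)/V̇ = (22 − 14) / 1.2333 = 8.0/1.2333 = 6.487 cmH2O·s/L.
C = Vt/(Pplat − PEEP) = 505.65 / (14 − 7) = 505.65/7.0 = 72.236 mL/cmH2O.
τ = R × C = 6.487 × 0.07224 L/cmH2O = 0.4686 s.
Fraction remaining at end-expiration = e^(−Te/τ) = e^(−0.96/0.4686) = 0.1289 → 12.89%.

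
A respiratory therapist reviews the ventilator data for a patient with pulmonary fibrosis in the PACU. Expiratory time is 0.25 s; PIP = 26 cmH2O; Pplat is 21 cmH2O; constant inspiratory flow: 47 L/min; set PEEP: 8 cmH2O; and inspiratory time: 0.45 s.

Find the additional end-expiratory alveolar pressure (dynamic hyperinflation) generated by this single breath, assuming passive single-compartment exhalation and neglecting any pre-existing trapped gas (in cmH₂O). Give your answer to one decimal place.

Flow: 47 L/min ÷ 60 = 0.7833 L/s.
Vt = flow × Ti = 0.7833 L/s × 0.45 s × 1000 mL/L = 352.49 mL.
R = (PIP − Pplat)/V̇ = (26 − 21) / 0.7833 = 5.0/0.7833 = 6.383 cmH2O·s/L.
C = Vt/(Pplat − PEEP) = 352.49 / (21 − 8) = 352.49/13.0 = 27.115 mL/cmH2O.
τ = R × C = 6.383 × 0.02712 L/cmH2O = 0.1731 s.
Fraction remaining = e^(−Te/τ) = e^(−0.25/0.1731) = 0.2359; trapped volume = 352.49 × 0.2359 = 83.152 mL.
Additional alveolar pressure from trapping ≈ V_trapped / C = 83.152 / 27.115 = 3.067 cmH2O.

3.1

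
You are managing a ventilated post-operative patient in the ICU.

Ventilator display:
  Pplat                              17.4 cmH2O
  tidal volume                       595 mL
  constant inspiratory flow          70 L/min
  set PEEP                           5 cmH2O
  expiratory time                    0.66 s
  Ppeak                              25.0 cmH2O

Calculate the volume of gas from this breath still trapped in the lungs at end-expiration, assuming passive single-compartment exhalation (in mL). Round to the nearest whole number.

72

Flow: 70 L/min ÷ 60 = 1.1667 L/s.
R = (PIP − Pplat)/V̇ = (25.0 − 17.4) / 1.1667 = 7.6/1.1667 = 6.514 cmH2O·s/L.
C = Vt/(Pplat − PEEP) = 595.0 / (17.4 − 5) = 595.0/12.4 = 47.984 mL/cmH2O.
τ = R × C = 6.514 × 0.04798 L/cmH2O = 0.3125 s.
Fraction remaining = e^(−Te/τ) = e^(−0.66/0.3125) = 0.121.
Trapped volume = 595.0 × 0.121 = 71.995 mL.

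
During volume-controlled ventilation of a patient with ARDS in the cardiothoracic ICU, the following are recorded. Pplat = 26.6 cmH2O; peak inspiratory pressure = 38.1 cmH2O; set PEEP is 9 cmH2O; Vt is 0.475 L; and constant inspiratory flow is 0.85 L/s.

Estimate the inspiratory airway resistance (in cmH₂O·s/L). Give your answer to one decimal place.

Raw = (PIP − Pplat) / flow = (38.1 − 26.6) / 0.85 = 11.5 / 0.85 = 13.529 cmH2O·s/L.

13.5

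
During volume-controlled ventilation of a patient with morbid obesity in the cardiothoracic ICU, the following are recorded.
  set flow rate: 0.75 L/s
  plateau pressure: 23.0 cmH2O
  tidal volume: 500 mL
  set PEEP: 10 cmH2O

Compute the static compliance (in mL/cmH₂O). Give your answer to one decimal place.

38.5

Cstat = Vt / (Pplat − PEEP) = 500 / (23.0 − 10) = 500 / 13.0 = 38.462 mL/cmH2O.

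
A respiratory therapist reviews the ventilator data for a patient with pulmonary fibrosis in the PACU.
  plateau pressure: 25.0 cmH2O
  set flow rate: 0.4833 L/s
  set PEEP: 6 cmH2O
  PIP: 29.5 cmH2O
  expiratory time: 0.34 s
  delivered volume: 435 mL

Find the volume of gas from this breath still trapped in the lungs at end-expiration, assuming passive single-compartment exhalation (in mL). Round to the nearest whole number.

R = (PIP − Pplat)/V̇ = (29.5 − 25.0) / 0.4833 = 4.5/0.4833 = 9.311 cmH2O·s/L.
C = Vt/(Pplat − PEEP) = 435.0 / (25.0 − 6) = 435.0/19.0 = 22.895 mL/cmH2O.
τ = R × C = 9.311 × 0.0229 L/cmH2O = 0.2132 s.
Fraction remaining = e^(−Te/τ) = e^(−0.34/0.2132) = 0.203.
Trapped volume = 435.0 × 0.203 = 88.305 mL.

88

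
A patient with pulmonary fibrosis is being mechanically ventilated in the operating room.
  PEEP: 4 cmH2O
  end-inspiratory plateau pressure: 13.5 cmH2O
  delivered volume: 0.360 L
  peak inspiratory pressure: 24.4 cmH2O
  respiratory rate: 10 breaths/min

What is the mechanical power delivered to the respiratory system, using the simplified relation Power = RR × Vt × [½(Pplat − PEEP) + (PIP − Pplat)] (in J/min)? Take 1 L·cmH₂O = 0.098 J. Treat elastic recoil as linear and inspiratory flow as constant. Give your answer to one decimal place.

Per-breath work = Vt × [½(Pplat−PEEP) + (PIP−Pplat)] = 0.360 × [0.5×9.5 + 10.9] = 0.360 × 15.65 = 5.634 L·cmH2O.
Power = 10 × 5.634 = 56.34 L·cmH2O/min.
× 0.098 J/(L·cmH2O) → 5.521 J/min.

5.5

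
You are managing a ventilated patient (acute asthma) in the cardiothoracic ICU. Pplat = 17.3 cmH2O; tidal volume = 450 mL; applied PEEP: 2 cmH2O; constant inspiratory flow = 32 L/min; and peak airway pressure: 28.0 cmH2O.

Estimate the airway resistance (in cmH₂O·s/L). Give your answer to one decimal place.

20.1

Flow: 32 L/min ÷ 60 = 0.5333 L/s.
Raw = (PIP − Pplat) / flow = (28.0 − 17.3) / 0.5333 = 10.7 / 0.5333 = 20.064 cmH2O·s/L.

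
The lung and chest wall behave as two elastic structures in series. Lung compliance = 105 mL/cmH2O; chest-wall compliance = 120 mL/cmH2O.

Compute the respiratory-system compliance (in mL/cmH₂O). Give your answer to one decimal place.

Lung and chest wall are elastances in series: 1/Crs = 1/CL + 1/Ccw.
1/Crs = 1/105 + 1/120 = 0.01786.
Crs = 55.991 mL/cmH2O.

56.0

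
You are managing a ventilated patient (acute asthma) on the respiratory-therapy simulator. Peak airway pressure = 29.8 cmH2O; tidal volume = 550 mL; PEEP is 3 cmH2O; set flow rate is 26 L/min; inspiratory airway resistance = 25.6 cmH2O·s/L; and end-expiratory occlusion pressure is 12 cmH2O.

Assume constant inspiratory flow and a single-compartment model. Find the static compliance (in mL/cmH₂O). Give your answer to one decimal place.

82.0

Flow: 26 L/min ÷ 60 = 0.4333 L/s.
Total PEEP = 12 cmH2O (set 3 + intrinsic 9); this is the baseline alveolar pressure.
Equation of motion (constant flow): PIP = Vt/C + R·V̇ + PEEP.
Vt/C = PIP − R·V̇ − PEEP = 29.8 − 25.6×0.4333 − 12 = 29.8 − 11.092 − 12 = 6.708 cmH2O.
C = Vt / 6.708 = 550 / 6.708 = 81.992 mL/cmH2O.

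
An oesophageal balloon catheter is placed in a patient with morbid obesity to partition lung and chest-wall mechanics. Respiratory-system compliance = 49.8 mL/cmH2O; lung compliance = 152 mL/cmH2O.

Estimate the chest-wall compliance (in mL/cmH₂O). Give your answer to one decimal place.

1/Ccw = 1/Crs − 1/CL.
1/Ccw = 1/49.8 − 1/152 = 0.0135.
Ccw = 74.074 mL/cmH2O.

74.1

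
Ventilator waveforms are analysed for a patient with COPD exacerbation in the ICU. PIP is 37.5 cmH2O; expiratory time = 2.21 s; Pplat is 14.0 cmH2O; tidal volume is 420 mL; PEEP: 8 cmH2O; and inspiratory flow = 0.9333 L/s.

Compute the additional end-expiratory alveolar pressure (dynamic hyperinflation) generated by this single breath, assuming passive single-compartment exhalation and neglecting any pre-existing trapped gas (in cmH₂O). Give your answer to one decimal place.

1.7

R = (PIP − Pplat)/V̇ = (37.5 − 14.0) / 0.9333 = 23.5/0.9333 = 25.179 cmH2O·s/L.
C = Vt/(Pplat − PEEP) = 420.0 / (14.0 − 8) = 420.0/6.0 = 70.0 mL/cmH2O.
τ = R × C = 25.179 × 0.07 L/cmH2O = 1.763 s.
Fraction remaining = e^(−Te/τ) = e^(−2.21/1.763) = 0.2855; trapped volume = 420.0 × 0.2855 = 119.91 mL.
Additional alveolar pressure from trapping ≈ V_trapped / C = 119.91 / 70.0 = 1.713 cmH2O.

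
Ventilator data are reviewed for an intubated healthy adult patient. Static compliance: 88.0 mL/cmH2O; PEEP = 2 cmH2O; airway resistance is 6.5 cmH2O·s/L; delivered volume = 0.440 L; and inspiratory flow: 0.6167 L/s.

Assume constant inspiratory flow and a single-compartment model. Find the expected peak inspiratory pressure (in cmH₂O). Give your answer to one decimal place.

11.0

Equation of motion (constant flow): PIP = Vt/C + R·V̇ + PEEP.
PIP = 440/88.0 + 6.5×0.6167 + 2 = 5.0 + 4.009 + 2 = 11.009 cmH2O.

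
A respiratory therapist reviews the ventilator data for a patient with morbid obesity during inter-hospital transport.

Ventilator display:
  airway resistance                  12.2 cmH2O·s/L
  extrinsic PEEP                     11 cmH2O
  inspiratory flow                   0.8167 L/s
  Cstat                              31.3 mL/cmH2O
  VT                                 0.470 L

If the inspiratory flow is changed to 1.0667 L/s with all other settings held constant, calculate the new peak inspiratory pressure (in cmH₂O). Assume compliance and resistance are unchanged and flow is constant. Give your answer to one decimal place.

39.0

PIP = Vt/C + R·V̇ + PEEP (constant-flow equation of motion).
Only the resistive term changes: ΔPIP = R × ΔV̇ = 12.2 × (1.0667 − 0.8167) = 12.2 × 0.25 = 3.05 cmH2O.
Original PIP = 470/31.3 + 12.2×0.8167 + 11 = 35.98 cmH2O; new PIP = 35.98 + (3.05) = 39.03 cmH2O.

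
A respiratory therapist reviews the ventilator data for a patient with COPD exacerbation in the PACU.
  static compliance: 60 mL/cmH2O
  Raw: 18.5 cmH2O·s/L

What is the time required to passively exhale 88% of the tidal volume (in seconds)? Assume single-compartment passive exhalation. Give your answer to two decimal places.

τ = R × C = 18.5 × 60 mL/cmH2O = 18.5 × 0.060 L/cmH2O = 1.11 s.
Exhaled fraction f = 1 − e^(−t/τ) → t = −τ·ln(1 − f) = −1.11·ln(0.12) = 2.353 s.

2.35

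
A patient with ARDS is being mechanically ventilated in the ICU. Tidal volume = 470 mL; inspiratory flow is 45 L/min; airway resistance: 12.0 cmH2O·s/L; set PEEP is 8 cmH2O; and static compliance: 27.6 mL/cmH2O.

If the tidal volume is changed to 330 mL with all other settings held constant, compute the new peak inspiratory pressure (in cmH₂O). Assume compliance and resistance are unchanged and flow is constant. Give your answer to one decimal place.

Flow: 45 L/min ÷ 60 = 0.75 L/s.
PIP = Vt/C + R·V̇ + PEEP (constant-flow equation of motion).
Only the elastic term changes: ΔPIP = ΔVt / C = (330 − 470) / 27.6 = -5.072 cmH2O.
Original PIP = 470/27.6 + 12.0×0.75 + 8 = 34.029 cmH2O; new PIP = 34.029 + (-5.072) = 28.957 cmH2O.

29.0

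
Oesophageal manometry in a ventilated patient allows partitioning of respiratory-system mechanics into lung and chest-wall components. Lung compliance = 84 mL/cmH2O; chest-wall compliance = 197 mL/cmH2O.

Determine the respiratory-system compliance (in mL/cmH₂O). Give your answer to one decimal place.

58.9

Lung and chest wall are elastances in series: 1/Crs = 1/CL + 1/Ccw.
1/Crs = 1/84 + 1/197 = 0.01698.
Crs = 58.893 mL/cmH2O.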